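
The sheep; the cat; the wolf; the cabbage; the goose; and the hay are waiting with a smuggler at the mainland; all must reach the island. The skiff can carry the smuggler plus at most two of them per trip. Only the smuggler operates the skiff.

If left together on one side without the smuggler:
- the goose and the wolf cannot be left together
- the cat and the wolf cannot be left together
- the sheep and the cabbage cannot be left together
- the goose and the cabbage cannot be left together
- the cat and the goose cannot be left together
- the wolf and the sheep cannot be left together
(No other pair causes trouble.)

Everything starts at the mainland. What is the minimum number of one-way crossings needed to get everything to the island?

impossible

Whatever the first load, the items left behind include a forbidden pair without the smuggler. No opening move is safe, so no plan exists.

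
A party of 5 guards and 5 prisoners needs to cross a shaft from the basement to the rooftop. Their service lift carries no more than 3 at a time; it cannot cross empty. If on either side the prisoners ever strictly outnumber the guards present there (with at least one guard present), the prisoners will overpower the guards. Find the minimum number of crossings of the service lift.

Counting alone: each trip to the rooftop takes at most 3 across and each return brings at least 1 back, so after t trips out (and t−1 returns) at most 3t − (t−1) of the 10 are across; that first reaches 10 at t = 5, so at least 9 crossings are needed.
The safety rule pushes this higher. Following every safe sequence of crossings, the most of the 10 that can be at the rooftop as the service lift arrives there on crossing 9 is 9 — never all 10.
So no plan with fewer than 11 crossings exists, and this one achieves 11:
1. 2 prisoners → the rooftop.  (the basement: 5G 3P; the rooftop: 0G 2P)
2. 1 prisoner ← the basement.  (the basement: 5G 4P; the rooftop: 0G 1P)
3. 3 prisoners → the rooftop.  (the basement: 5G 1P; the rooftop: 0G 4P)
4. 1 prisoner ← the basement.  (the basement: 5G 2P; the rooftop: 0G 3P)
5. 3 guards → the rooftop.  (the basement: 2G 2P; the rooftop: 3G 3P)
6. 1 guard and 1 prisoner ← the basement.  (the basement: 3G 3P; the rooftop: 2G 2P)
7. 3 guards → the rooftop.  (the basement: 0G 3P; the rooftop: 5G 2P)
8. 1 prisoner ← the basement.  (the basement: 0G 4P; the rooftop: 5G 1P)
9. 2 prisoners → the rooftop.  (the basement: 0G 2P; the rooftop: 5G 3P)
10. 1 prisoner ← the basement.  (the basement: 0G 3P; the rooftop: 5G 2P)
11. 3 prisoners → the rooftop.  (the basement: 0G 0P; the rooftop: 5G 5P)

11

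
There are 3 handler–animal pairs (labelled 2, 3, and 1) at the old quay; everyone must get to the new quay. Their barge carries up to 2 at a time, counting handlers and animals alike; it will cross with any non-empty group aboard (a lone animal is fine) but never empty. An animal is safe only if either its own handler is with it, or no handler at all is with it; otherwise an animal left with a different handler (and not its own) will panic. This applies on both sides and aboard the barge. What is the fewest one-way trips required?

11

Counting alone: each trip to the new quay takes at most 2 across and each return brings at least 1 back, so after t trips out (and t−1 returns) at most 2t − (t−1) of the 6 are across; that first reaches 6 at t = 5, so at least 9 crossings are needed.
The safety rule pushes this higher. Following every safe sequence of crossings, the most of the 6 that can be at the new quay as the barge arrives there on crossing 9 is 5 — never all 6.
So no plan with fewer than 11 crossings exists, and this one achieves 11:
1. animal 2 and handler 2 cross → the new quay.
2. handler 2 crosses ← the old quay.
3. animal 1 and animal 3 cross → the new quay.
4. animal 2 crosses ← the old quay.
5. handler 1 and handler 3 cross → the new quay.
6. animal 3 and handler 3 cross ← the old quay.
7. handler 2 and handler 3 cross → the new quay.
8. animal 1 crosses ← the old quay.
9. animal 2 and animal 3 cross → the new quay.
10. handler 1 crosses ← the old quay.
11. animal 1 and handler 1 cross → the new quay.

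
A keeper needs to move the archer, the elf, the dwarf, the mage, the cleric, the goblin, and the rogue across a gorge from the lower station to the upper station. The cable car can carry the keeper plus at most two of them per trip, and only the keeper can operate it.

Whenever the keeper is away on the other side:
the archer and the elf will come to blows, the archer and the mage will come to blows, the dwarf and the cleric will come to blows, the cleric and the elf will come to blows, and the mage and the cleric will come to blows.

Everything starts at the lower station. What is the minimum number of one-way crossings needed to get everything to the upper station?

Counting alone: the keeper can take at most 2 across per trip to the upper station, so moving all 7 needs at least 4 loaded trips out, with a return between consecutive ones — at least 7 crossings.
The safety rule pushes this higher. Following every safe sequence of crossings, the most of the 7 that can be at the upper station as the cable car arrives there on crossing 7 is 6 — never all 7.
So no plan with fewer than 9 crossings exists, and this one achieves 9:
1. Keeper goes to the upper station with the archer and the cleric.  [the lower station: the dwarf, the elf, the goblin, the mage, the rogue | the upper station: the archer, the cleric]
2. Keeper goes back to the lower station alone.  [the lower station: the dwarf, the elf, the goblin, the mage, the rogue | the upper station: the archer, the cleric]
3. Keeper goes to the upper station with the elf.  [the lower station: the dwarf, the goblin, the mage, the rogue | the upper station: the archer, the cleric, the elf]
4. Keeper goes back to the lower station with the archer and the cleric.  [the lower station: the archer, the cleric, the dwarf, the goblin, the mage, the rogue | the upper station: the elf]
5. Keeper goes to the upper station with the dwarf and the mage.  [the lower station: the archer, the cleric, the goblin, the rogue | the upper station: the dwarf, the elf, the mage]
6. Keeper goes back to the lower station alone.  [the lower station: the archer, the cleric, the goblin, the rogue | the upper station: the dwarf, the elf, the mage]
7. Keeper goes to the upper station with the goblin and the rogue.  [the lower station: the archer, the cleric | the upper station: the dwarf, the elf, the goblin, the mage, the rogue]
8. Keeper goes back to the lower station alone.  [the lower station: the archer, the cleric | the upper station: the dwarf, the elf, the goblin, the mage, the rogue]
9. Keeper goes to the upper station with the archer and the cleric.  [the lower station: — | the upper station: the archer, the cleric, the dwarf, the elf, the goblin, the mage, the rogue]

9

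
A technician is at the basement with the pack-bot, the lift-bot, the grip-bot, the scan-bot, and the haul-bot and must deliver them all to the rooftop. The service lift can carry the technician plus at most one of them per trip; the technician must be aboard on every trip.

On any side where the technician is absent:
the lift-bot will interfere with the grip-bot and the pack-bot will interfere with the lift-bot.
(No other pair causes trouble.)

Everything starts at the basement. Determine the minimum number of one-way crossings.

Counting alone: the technician can take at most 1 across per trip to the rooftop, so moving all 5 needs at least 5 loaded trips out, with a return between consecutive ones — at least 9 crossings.
The safety rule pushes this higher. Following every safe sequence of crossings, the most of the 5 that can be at the rooftop as the service lift arrives there on crossing 9 is 4 — never all 5.
So no plan with fewer than 11 crossings exists, and this one achieves 11:
1. Technician goes to the rooftop with the lift-bot.
2. Technician goes back to the basement alone.
3. Technician goes to the rooftop with the pack-bot.
4. Technician goes back to the basement with the lift-bot.
5. Technician goes to the rooftop with the grip-bot.
6. Technician goes back to the basement alone.
7. Technician goes to the rooftop with the scan-bot.
8. Technician goes back to the basement alone.
9. Technician goes to the rooftop with the haul-bot.
10. Technician goes back to the basement alone.
11. Technician goes to the rooftop with the lift-bot.

11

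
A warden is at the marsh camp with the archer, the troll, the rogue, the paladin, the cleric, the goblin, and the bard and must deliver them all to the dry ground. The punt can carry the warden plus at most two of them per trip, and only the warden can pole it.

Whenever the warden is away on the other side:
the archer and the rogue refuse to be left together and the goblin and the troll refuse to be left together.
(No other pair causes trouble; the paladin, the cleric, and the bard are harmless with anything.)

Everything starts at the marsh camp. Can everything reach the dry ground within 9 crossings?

Yes

Yes — this plan uses 7 crossings (≤ 9):
1. Warden goes to the dry ground with the archer and the troll.  [the marsh camp: the bard, the cleric, the goblin, the paladin, the rogue | the dry ground: the archer, the troll]
2. Warden goes back to the marsh camp alone.  [the marsh camp: the bard, the cleric, the goblin, the paladin, the rogue | the dry ground: the archer, the troll]
3. Warden goes to the dry ground with the paladin.  [the marsh camp: the bard, the cleric, the goblin, the rogue | the dry ground: the archer, the paladin, the troll]
4. Warden goes back to the marsh camp alone.  [the marsh camp: the bard, the cleric, the goblin, the rogue | the dry ground: the archer, the paladin, the troll]
5. Warden goes to the dry ground with the bard and the cleric.  [the marsh camp: the goblin, the rogue | the dry ground: the archer, the bard, the cleric, the paladin, the troll]
6. Warden goes back to the marsh camp alone.  [the marsh camp: the goblin, the rogue | the dry ground: the archer, the bard, the cleric, the paladin, the troll]
7. Warden goes to the dry ground with the goblin and the rogue.  [the marsh camp: — | the dry ground: the archer, the bard, the cleric, the goblin, the paladin, the rogue, the troll]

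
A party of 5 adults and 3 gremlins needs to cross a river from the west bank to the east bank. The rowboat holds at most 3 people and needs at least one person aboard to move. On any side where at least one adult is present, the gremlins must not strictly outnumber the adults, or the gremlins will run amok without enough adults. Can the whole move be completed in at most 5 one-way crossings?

Counting alone: each trip to the east bank takes at most 3 across and each return brings at least 1 back, so after t trips out (and t−1 returns) at most 3t − (t−1) of the 8 are across; that first reaches 8 at t = 4, so at least 7 crossings are needed.
Since 5 < 7, 5 crossings cannot be enough. (The shortest complete plan in fact takes 7:)
1. 2 gremlins → the east bank.  (the west bank: 5A 1G; the east bank: 0A 2G)
2. 1 gremlin ← the west bank.  (the west bank: 5A 2G; the east bank: 0A 1G)
3. 2 adults and 1 gremlin → the east bank.  (the west bank: 3A 1G; the east bank: 2A 2G)
4. 1 gremlin ← the west bank.  (the west bank: 3A 2G; the east bank: 2A 1G)
5. 1 adult and 2 gremlins → the east bank.  (the west bank: 2A 0G; the east bank: 3A 3G)
6. 1 gremlin ← the west bank.  (the west bank: 2A 1G; the east bank: 3A 2G)
7. 2 adults and 1 gremlin → the east bank.  (the west bank: 0A 0G; the east bank: 5A 3G)

No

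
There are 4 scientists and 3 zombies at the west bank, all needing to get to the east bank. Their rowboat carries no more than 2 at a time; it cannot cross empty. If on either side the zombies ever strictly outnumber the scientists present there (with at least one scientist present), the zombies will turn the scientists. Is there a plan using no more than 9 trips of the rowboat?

No

Counting alone: each trip to the east bank takes at most 2 across and each return brings at least 1 back, so after t trips out (and t−1 returns) at most 2t − (t−1) of the 7 are across; that first reaches 7 at t = 6, so at least 11 crossings are needed.
Since 9 < 11, 9 crossings cannot be enough. (The shortest complete plan in fact takes 11:)
1. 2 zombies → the east bank.  (the west bank: 4S 1Z; the east bank: 0S 2Z)
2. 1 zombie ← the west bank.  (the west bank: 4S 2Z; the east bank: 0S 1Z)
3. 2 zombies → the east bank.  (the west bank: 4S 0Z; the east bank: 0S 3Z)
4. 1 zombie ← the west bank.  (the west bank: 4S 1Z; the east bank: 0S 2Z)
5. 2 scientists → the east bank.  (the west bank: 2S 1Z; the east bank: 2S 2Z)
6. 1 zombie ← the west bank.  (the west bank: 2S 2Z; the east bank: 2S 1Z)
7. 1 scientist and 1 zombie → the east bank.  (the west bank: 1S 1Z; the east bank: 3S 2Z)
8. 1 scientist ← the west bank.  (the west bank: 2S 1Z; the east bank: 2S 2Z)
9. 1 scientist and 1 zombie → the east bank.  (the west bank: 1S 0Z; the east bank: 3S 3Z)
10. 1 zombie ← the west bank.  (the west bank: 1S 1Z; the east bank: 3S 2Z)
11. 1 scientist and 1 zombie → the east bank.  (the west bank: 0S 0Z; the east bank: 4S 3Z)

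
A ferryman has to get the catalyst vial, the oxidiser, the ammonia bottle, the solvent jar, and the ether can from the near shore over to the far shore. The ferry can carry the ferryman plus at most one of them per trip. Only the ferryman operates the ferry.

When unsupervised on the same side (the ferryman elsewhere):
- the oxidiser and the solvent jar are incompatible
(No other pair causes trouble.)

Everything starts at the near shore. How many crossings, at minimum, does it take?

Counting alone: the ferryman can take at most 1 across per trip to the far shore, so moving all 5 needs at least 5 loaded trips out, with a return between consecutive ones — at least 9 crossings.
The plan below uses exactly 9 crossings, so it is optimal:
1. Ferryman goes to the far shore with the oxidiser.
2. Ferryman goes back to the near shore alone.
3. Ferryman goes to the far shore with the catalyst vial.
4. Ferryman goes back to the near shore alone.
5. Ferryman goes to the far shore with the ammonia bottle.
6. Ferryman goes back to the near shore alone.
7. Ferryman goes to the far shore with the ether can.
8. Ferryman goes back to the near shore alone.
9. Ferryman goes to the far shore with the solvent jar.

9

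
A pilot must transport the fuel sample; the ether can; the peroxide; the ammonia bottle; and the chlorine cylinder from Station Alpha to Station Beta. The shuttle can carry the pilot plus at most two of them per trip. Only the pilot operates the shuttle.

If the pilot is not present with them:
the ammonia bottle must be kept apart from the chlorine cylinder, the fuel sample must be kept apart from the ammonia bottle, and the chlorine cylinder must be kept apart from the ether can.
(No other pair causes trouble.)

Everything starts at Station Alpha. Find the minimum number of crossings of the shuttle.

5

Counting alone: the pilot can take at most 2 across per trip to Station Beta, so moving all 5 needs at least 3 loaded trips out, with a return between consecutive ones — at least 5 crossings.
The plan below uses exactly 5 crossings, so it is optimal:
1. Pilot goes to Station Beta with the chlorine cylinder and the fuel sample.
2. Pilot goes back to Station Alpha alone.
3. Pilot goes to Station Beta with the peroxide.
4. Pilot goes back to Station Alpha alone.
5. Pilot goes to Station Beta with the ammonia bottle and the ether can.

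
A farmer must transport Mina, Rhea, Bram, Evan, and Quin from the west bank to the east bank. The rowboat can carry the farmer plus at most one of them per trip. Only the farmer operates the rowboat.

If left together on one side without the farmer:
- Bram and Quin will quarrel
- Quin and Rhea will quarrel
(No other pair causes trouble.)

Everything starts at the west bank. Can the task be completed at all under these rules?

Yes

1. Farmer goes to the east bank with Quin.  [the west bank: Bram, Evan, Mina, Rhea | the east bank: Quin]
2. Farmer goes back to the west bank alone.  [the west bank: Bram, Evan, Mina, Rhea | the east bank: Quin]
3. Farmer goes to the east bank with Mina.  [the west bank: Bram, Evan, Rhea | the east bank: Mina, Quin]
4. Farmer goes back to the west bank alone.  [the west bank: Bram, Evan, Rhea | the east bank: Mina, Quin]
5. Farmer goes to the east bank with Rhea.  [the west bank: Bram, Evan | the east bank: Mina, Quin, Rhea]
6. Farmer goes back to the west bank with Quin.  [the west bank: Bram, Evan, Quin | the east bank: Mina, Rhea]
7. Farmer goes to the east bank with Bram.  [the west bank: Evan, Quin | the east bank: Bram, Mina, Rhea]
8. Farmer goes back to the west bank alone.  [the west bank: Evan, Quin | the east bank: Bram, Mina, Rhea]
9. Farmer goes to the east bank with Evan.  [the west bank: Quin | the east bank: Bram, Evan, Mina, Rhea]
10. Farmer goes back to the west bank alone.  [the west bank: Quin | the east bank: Bram, Evan, Mina, Rhea]
11. Farmer goes to the east bank with Quin.  [the west bank: — | the east bank: Bram, Evan, Mina, Quin, Rhea]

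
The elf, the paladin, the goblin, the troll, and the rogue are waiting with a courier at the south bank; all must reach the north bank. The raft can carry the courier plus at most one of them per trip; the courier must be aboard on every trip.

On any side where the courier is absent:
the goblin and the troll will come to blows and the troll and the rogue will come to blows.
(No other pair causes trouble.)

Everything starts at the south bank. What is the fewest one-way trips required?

11

Counting alone: the courier can take at most 1 across per trip to the north bank, so moving all 5 needs at least 5 loaded trips out, with a return between consecutive ones — at least 9 crossings.
The safety rule pushes this higher. Following every safe sequence of crossings, the most of the 5 that can be at the north bank as the raft arrives there on crossing 9 is 4 — never all 5.
So no plan with fewer than 11 crossings exists, and this one achieves 11:
1. Courier goes to the north bank with the troll.  [the south bank: the elf, the goblin, the paladin, the rogue | the north bank: the troll]
2. Courier goes back to the south bank alone.  [the south bank: the elf, the goblin, the paladin, the rogue | the north bank: the troll]
3. Courier goes to the north bank with the elf.  [the south bank: the goblin, the paladin, the rogue | the north bank: the elf, the troll]
4. Courier goes back to the south bank alone.  [the south bank: the goblin, the paladin, the rogue | the north bank: the elf, the troll]
5. Courier goes to the north bank with the paladin.  [the south bank: the goblin, the rogue | the north bank: the elf, the paladin, the troll]
6. Courier goes back to the south bank alone.  [the south bank: the goblin, the rogue | the north bank: the elf, the paladin, the troll]
7. Courier goes to the north bank with the goblin.  [the south bank: the rogue | the north bank: the elf, the goblin, the paladin, the troll]
8. Courier goes back to the south bank with the troll.  [the south bank: the rogue, the troll | the north bank: the elf, the goblin, the paladin]
9. Courier goes to the north bank with the rogue.  [the south bank: the troll | the north bank: the elf, the goblin, the paladin, the rogue]
10. Courier goes back to the south bank alone.  [the south bank: the troll | the north bank: the elf, the goblin, the paladin, the rogue]
11. Courier goes to the north bank with the troll.  [the south bank: — | the north bank: the elf, the goblin, the paladin, the rogue, the troll]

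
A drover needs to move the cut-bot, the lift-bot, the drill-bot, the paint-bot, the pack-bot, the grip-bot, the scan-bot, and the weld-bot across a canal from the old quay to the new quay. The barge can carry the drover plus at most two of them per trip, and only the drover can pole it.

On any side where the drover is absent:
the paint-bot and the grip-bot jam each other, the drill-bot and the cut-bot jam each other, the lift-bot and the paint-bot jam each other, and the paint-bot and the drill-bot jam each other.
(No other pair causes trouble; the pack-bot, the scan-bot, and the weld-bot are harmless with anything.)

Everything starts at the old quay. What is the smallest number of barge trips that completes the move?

9

Counting alone: the drover can take at most 2 across per trip to the new quay, so moving all 8 needs at least 4 loaded trips out, with a return between consecutive ones — at least 7 crossings.
The safety rule pushes this higher. Following every safe sequence of crossings, the most of the 8 that can be at the new quay as the barge arrives there on crossing 7 is 7 — never all 8.
So no plan with fewer than 9 crossings exists, and this one achieves 9:
1. Drover goes to the new quay with the cut-bot and the paint-bot.  [the old quay: the drill-bot, the grip-bot, the lift-bot, the pack-bot, the scan-bot, the weld-bot | the new quay: the cut-bot, the paint-bot]
2. Drover goes back to the old quay alone.  [the old quay: the drill-bot, the grip-bot, the lift-bot, the pack-bot, the scan-bot, the weld-bot | the new quay: the cut-bot, the paint-bot]
3. Drover goes to the new quay with the pack-bot.  [the old quay: the drill-bot, the grip-bot, the lift-bot, the scan-bot, the weld-bot | the new quay: the cut-bot, the pack-bot, the paint-bot]
4. Drover goes back to the old quay alone.  [the old quay: the drill-bot, the grip-bot, the lift-bot, the scan-bot, the weld-bot | the new quay: the cut-bot, the pack-bot, the paint-bot]
5. Drover goes to the new quay with the scan-bot and the weld-bot.  [the old quay: the drill-bot, the grip-bot, the lift-bot | the new quay: the cut-bot, the pack-bot, the paint-bot, the scan-bot, the weld-bot]
6. Drover goes back to the old quay alone.  [the old quay: the drill-bot, the grip-bot, the lift-bot | the new quay: the cut-bot, the pack-bot, the paint-bot, the scan-bot, the weld-bot]
7. Drover goes to the new quay with the grip-bot and the lift-bot.  [the old quay: the drill-bot | the new quay: the cut-bot, the grip-bot, the lift-bot, the pack-bot, the paint-bot, the scan-bot, the weld-bot]
8. Drover goes back to the old quay with the paint-bot.  [the old quay: the drill-bot, the paint-bot | the new quay: the cut-bot, the grip-bot, the lift-bot, the pack-bot, the scan-bot, the weld-bot]
9. Drover goes to the new quay with the drill-bot and the paint-bot.  [the old quay: — | the new quay: the cut-bot, the drill-bot, the grip-bot, the lift-bot, the pack-bot, the paint-bot, the scan-bot, the weld-bot]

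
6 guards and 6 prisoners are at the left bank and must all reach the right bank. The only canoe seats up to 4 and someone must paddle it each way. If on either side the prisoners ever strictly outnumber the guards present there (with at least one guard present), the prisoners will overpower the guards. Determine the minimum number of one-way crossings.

9

Counting alone: each trip to the right bank takes at most 4 across and each return brings at least 1 back, so after t trips out (and t−1 returns) at most 4t − (t−1) of the 12 are across; that first reaches 12 at t = 4, so at least 7 crossings are needed.
The safety rule pushes this higher. Following every safe sequence of crossings, the most of the 12 that can be at the right bank as the canoe arrives there on crossing 7 is 11 — never all 12.
So no plan with fewer than 9 crossings exists, and this one achieves 9:
1. 2 prisoners → the right bank.  (the left bank: 6G 4P; the right bank: 0G 2P)
2. 1 prisoner ← the left bank.  (the left bank: 6G 5P; the right bank: 0G 1P)
3. 4 prisoners → the right bank.  (the left bank: 6G 1P; the right bank: 0G 5P)
4. 1 prisoner ← the left bank.  (the left bank: 6G 2P; the right bank: 0G 4P)
5. 4 guards → the right bank.  (the left bank: 2G 2P; the right bank: 4G 4P)
6. 1 guard and 1 prisoner ← the left bank.  (the left bank: 3G 3P; the right bank: 3G 3P)
7. 2 guards and 2 prisoners → the right bank.  (the left bank: 1G 1P; the right bank: 5G 5P)
8. 1 guard and 1 prisoner ← the left bank.  (the left bank: 2G 2P; the right bank: 4G 4P)
9. 2 guards and 2 prisoners → the right bank.  (the left bank: 0G 0P; the right bank: 6G 6P)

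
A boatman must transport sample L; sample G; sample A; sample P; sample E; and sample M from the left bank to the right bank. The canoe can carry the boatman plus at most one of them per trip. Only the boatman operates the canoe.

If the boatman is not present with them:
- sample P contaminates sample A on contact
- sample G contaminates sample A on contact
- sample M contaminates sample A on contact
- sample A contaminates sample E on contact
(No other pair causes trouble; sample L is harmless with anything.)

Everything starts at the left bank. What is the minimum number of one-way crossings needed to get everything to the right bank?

impossible

Following every safe sequence of crossings from the start, the most of the 6 that can be at the right bank as the canoe arrives there on crossings 1, 3, 5 is 1, 2, 3 respectively; the best ever achieved is 3 of 6.
From crossing 7 on, no configuration arises that was not already reachable earlier: only 22 distinct safe configurations (who is on which side, and where the canoe is) can ever be reached, none of them has everyone across, and every continuation just revisits them. So no valid plan exists.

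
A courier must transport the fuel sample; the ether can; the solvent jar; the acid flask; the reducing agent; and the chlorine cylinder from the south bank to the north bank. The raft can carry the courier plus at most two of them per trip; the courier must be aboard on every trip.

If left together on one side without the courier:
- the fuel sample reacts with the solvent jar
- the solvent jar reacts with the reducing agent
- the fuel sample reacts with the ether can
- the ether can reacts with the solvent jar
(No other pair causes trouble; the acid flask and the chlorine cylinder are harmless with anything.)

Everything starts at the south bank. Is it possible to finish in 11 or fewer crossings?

Yes

Yes — this plan uses 9 crossings (≤ 11):
1. Courier goes to the north bank with the fuel sample and the solvent jar.  [the south bank: the acid flask, the chlorine cylinder, the ether can, the reducing agent | the north bank: the fuel sample, the solvent jar]
2. Courier goes back to the south bank with the fuel sample.  [the south bank: the acid flask, the chlorine cylinder, the ether can, the fuel sample, the reducing agent | the north bank: the solvent jar]
3. Courier goes to the north bank with the acid flask and the fuel sample.  [the south bank: the chlorine cylinder, the ether can, the reducing agent | the north bank: the acid flask, the fuel sample, the solvent jar]
4. Courier goes back to the south bank with the fuel sample.  [the south bank: the chlorine cylinder, the ether can, the fuel sample, the reducing agent | the north bank: the acid flask, the solvent jar]
5. Courier goes to the north bank with the fuel sample and the reducing agent.  [the south bank: the chlorine cylinder, the ether can | the north bank: the acid flask, the fuel sample, the reducing agent, the solvent jar]
6. Courier goes back to the south bank with the solvent jar.  [the south bank: the chlorine cylinder, the ether can, the solvent jar | the north bank: the acid flask, the fuel sample, the reducing agent]
7. Courier goes to the north bank with the chlorine cylinder and the ether can.  [the south bank: the solvent jar | the north bank: the acid flask, the chlorine cylinder, the ether can, the fuel sample, the reducing agent]
8. Courier goes back to the south bank with the fuel sample.  [the south bank: the fuel sample, the solvent jar | the north bank: the acid flask, the chlorine cylinder, the ether can, the reducing agent]
9. Courier goes to the north bank with the fuel sample and the solvent jar.  [the south bank: — | the north bank: the acid flask, the chlorine cylinder, the ether can, the fuel sample, the reducing agent, the solvent jar]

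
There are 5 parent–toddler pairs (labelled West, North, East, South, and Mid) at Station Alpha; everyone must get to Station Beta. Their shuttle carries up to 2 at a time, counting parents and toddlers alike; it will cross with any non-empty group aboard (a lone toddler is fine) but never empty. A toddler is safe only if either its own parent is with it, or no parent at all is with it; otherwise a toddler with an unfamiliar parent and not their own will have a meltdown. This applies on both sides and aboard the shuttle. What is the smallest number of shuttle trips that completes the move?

impossible

Following every safe sequence of crossings from the start, the most of the 10 that can be at Station Beta as the shuttle arrives there on crossings 1, 3, 5, 7 is 2, 3, 4, 5 respectively; the best ever achieved is 5 of 10.
From crossing 9 on, no configuration arises that was not already reachable earlier: only 82 distinct safe configurations (who is on which side, and where the shuttle is) can ever be reached, none of them has everyone across, and every continuation just revisits them. So no valid plan exists.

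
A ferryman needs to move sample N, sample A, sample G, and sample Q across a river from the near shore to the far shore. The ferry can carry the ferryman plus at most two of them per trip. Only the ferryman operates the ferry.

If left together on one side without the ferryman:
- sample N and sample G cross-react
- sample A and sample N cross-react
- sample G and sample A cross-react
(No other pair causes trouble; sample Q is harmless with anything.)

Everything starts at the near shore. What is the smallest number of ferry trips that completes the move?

5

Counting alone: the ferryman can take at most 2 across per trip to the far shore, so moving all 4 needs at least 2 loaded trips out, with a return between consecutive ones — at least 3 crossings.
The safety rule pushes this higher. Following every safe sequence of crossings, the most of the 4 that can be at the far shore as the ferry arrives there on crossing 3 is 3 — never all 4.
So no plan with fewer than 5 crossings exists, and this one achieves 5:
1. Ferryman goes to the far shore with sample A and sample N.
2. Ferryman goes back to the near shore with sample N.
3. Ferryman goes to the far shore with sample N and sample Q.
4. Ferryman goes back to the near shore with sample N.
5. Ferryman goes to the far shore with sample G and sample N.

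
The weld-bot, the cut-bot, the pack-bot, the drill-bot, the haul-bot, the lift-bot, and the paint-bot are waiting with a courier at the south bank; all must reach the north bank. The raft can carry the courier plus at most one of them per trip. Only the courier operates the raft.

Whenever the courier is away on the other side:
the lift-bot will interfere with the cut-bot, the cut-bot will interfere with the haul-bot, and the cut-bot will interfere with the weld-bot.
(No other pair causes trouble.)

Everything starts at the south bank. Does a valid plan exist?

Following every safe sequence of crossings from the start, the most of the 7 that can be at the north bank as the raft arrives there on crossings 1, 3, 5, 7, 9 is 1, 2, 3, 4, 5 respectively; the best ever achieved is 5 of 7.
From crossing 11 on, no configuration arises that was not already reachable earlier: only 72 distinct safe configurations (who is on which side, and where the raft is) can ever be reached, none of them has everyone across, and every continuation just revisits them. So no valid plan exists.

No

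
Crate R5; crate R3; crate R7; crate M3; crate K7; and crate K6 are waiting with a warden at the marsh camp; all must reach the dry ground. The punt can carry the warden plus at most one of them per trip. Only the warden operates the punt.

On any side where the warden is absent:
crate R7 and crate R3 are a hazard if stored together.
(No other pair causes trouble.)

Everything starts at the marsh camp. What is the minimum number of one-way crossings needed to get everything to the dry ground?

Counting alone: the warden can take at most 1 across per trip to the dry ground, so moving all 6 needs at least 6 loaded trips out, with a return between consecutive ones — at least 11 crossings.
The plan below uses exactly 11 crossings, so it is optimal:
1. Warden goes to the dry ground with crate R3.
2. Warden goes back to the marsh camp alone.
3. Warden goes to the dry ground with crate R5.
4. Warden goes back to the marsh camp alone.
5. Warden goes to the dry ground with crate M3.
6. Warden goes back to the marsh camp alone.
7. Warden goes to the dry ground with crate K7.
8. Warden goes back to the marsh camp alone.
9. Warden goes to the dry ground with crate K6.
10. Warden goes back to the marsh camp alone.
11. Warden goes to the dry ground with crate R7.

11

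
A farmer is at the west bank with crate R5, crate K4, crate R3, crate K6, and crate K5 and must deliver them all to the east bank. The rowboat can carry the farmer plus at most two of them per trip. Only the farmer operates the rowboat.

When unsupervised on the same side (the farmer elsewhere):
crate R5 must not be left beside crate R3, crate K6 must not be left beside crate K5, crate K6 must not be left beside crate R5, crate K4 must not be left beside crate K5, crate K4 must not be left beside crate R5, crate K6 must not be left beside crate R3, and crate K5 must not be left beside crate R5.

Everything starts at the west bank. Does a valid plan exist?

Whatever the first load, the items left behind include a forbidden pair without the farmer. No opening move is safe, so no plan exists.

No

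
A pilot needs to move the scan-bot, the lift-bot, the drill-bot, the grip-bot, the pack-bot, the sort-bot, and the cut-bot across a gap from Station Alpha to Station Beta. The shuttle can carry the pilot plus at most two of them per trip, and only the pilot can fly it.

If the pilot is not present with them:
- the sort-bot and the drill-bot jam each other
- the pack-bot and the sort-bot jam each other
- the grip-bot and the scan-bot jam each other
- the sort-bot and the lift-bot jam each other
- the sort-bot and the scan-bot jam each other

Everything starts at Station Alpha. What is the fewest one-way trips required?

9

Counting alone: the pilot can take at most 2 across per trip to Station Beta, so moving all 7 needs at least 4 loaded trips out, with a return between consecutive ones — at least 7 crossings.
The safety rule pushes this higher. Following every safe sequence of crossings, the most of the 7 that can be at Station Beta as the shuttle arrives there on crossing 7 is 6 — never all 7.
So no plan with fewer than 9 crossings exists, and this one achieves 9:
1. Pilot goes to Station Beta with the scan-bot and the sort-bot.
2. Pilot goes back to Station Alpha with the scan-bot.
3. Pilot goes to Station Beta with the lift-bot and the scan-bot.
4. Pilot goes back to Station Alpha with the sort-bot.
5. Pilot goes to Station Beta with the drill-bot and the pack-bot.
6. Pilot goes back to Station Alpha alone.
7. Pilot goes to Station Beta with the cut-bot.
8. Pilot goes back to Station Alpha alone.
9. Pilot goes to Station Beta with the grip-bot and the sort-bot.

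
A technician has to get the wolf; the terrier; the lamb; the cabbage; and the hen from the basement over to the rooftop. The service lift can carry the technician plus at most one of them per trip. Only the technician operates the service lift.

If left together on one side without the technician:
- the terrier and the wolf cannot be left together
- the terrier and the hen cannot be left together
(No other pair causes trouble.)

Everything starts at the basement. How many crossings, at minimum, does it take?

11

Counting alone: the technician can take at most 1 across per trip to the rooftop, so moving all 5 needs at least 5 loaded trips out, with a return between consecutive ones — at least 9 crossings.
The safety rule pushes this higher. Following every safe sequence of crossings, the most of the 5 that can be at the rooftop as the service lift arrives there on crossing 9 is 4 — never all 5.
So no plan with fewer than 11 crossings exists, and this one achieves 11:
1. Technician goes to the rooftop with the terrier.
2. Technician goes back to the basement alone.
3. Technician goes to the rooftop with the wolf.
4. Technician goes back to the basement with the terrier.
5. Technician goes to the rooftop with the hen.
6. Technician goes back to the basement alone.
7. Technician goes to the rooftop with the lamb.
8. Technician goes back to the basement alone.
9. Technician goes to the rooftop with the cabbage.
10. Technician goes back to the basement alone.
11. Technician goes to the rooftop with the terrier.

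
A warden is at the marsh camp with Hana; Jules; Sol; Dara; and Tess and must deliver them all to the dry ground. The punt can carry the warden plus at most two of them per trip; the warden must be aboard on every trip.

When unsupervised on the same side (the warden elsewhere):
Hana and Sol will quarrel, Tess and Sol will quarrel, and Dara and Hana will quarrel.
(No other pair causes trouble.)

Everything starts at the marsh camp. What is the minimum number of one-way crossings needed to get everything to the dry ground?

5

Counting alone: the warden can take at most 2 across per trip to the dry ground, so moving all 5 needs at least 3 loaded trips out, with a return between consecutive ones — at least 5 crossings.
The plan below uses exactly 5 crossings, so it is optimal:
1. Warden goes to the dry ground with Hana and Sol.
2. Warden goes back to the marsh camp with Hana.
3. Warden goes to the dry ground with Dara and Jules.
4. Warden goes back to the marsh camp alone.
5. Warden goes to the dry ground with Hana and Tess.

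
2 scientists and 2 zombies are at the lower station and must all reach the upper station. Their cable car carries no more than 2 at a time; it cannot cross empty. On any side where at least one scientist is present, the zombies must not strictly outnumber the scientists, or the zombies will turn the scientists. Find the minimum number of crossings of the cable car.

5

Counting alone: each trip to the upper station takes at most 2 across and each return brings at least 1 back, so after t trips out (and t−1 returns) at most 2t − (t−1) of the 4 are across; that first reaches 4 at t = 3, so at least 5 crossings are needed.
The plan below uses exactly 5 crossings, so it is optimal:
1. 2 zombies → the upper station.  (the lower station: 2S 0Z; the upper station: 0S 2Z)
2. 1 zombie ← the lower station.  (the lower station: 2S 1Z; the upper station: 0S 1Z)
3. 2 scientists → the upper station.  (the lower station: 0S 1Z; the upper station: 2S 1Z)
4. 1 zombie ← the lower station.  (the lower station: 0S 2Z; the upper station: 2S 0Z)
5. 2 zombies → the upper station.  (the lower station: 0S 0Z; the upper station: 2S 2Z)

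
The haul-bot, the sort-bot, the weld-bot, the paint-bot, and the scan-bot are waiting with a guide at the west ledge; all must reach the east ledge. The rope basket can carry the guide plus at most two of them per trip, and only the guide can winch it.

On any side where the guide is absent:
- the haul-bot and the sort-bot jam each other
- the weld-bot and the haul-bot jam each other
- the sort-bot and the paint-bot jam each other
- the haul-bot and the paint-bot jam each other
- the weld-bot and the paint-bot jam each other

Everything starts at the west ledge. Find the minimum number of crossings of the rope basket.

Counting alone: the guide can take at most 2 across per trip to the east ledge, so moving all 5 needs at least 3 loaded trips out, with a return between consecutive ones — at least 5 crossings.
The safety rule pushes this higher. Following every safe sequence of crossings, the most of the 5 that can be at the east ledge as the rope basket arrives there on crossing 5 is 4 — never all 5.
So no plan with fewer than 7 crossings exists, and this one achieves 7:
1. Guide goes to the east ledge with the haul-bot and the paint-bot.  [the west ledge: the scan-bot, the sort-bot, the weld-bot | the east ledge: the haul-bot, the paint-bot]
2. Guide goes back to the west ledge with the haul-bot.  [the west ledge: the haul-bot, the scan-bot, the sort-bot, the weld-bot | the east ledge: the paint-bot]
3. Guide goes to the east ledge with the haul-bot and the scan-bot.  [the west ledge: the sort-bot, the weld-bot | the east ledge: the haul-bot, the paint-bot, the scan-bot]
4. Guide goes back to the west ledge with the haul-bot.  [the west ledge: the haul-bot, the sort-bot, the weld-bot | the east ledge: the paint-bot, the scan-bot]
5. Guide goes to the east ledge with the sort-bot and the weld-bot.  [the west ledge: the haul-bot | the east ledge: the paint-bot, the scan-bot, the sort-bot, the weld-bot]
6. Guide goes back to the west ledge with the paint-bot.  [the west ledge: the haul-bot, the paint-bot | the east ledge: the scan-bot, the sort-bot, the weld-bot]
7. Guide goes to the east ledge with the haul-bot and the paint-bot.  [the west ledge: — | the east ledge: the haul-bot, the paint-bot, the scan-bot, the sort-bot, the weld-bot]

7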